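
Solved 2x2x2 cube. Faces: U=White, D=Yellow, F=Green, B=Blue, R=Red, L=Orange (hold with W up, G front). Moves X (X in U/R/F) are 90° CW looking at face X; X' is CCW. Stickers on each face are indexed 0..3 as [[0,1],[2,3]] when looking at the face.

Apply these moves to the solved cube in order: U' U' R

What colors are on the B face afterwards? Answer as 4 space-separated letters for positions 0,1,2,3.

After move 1 (U'): U=WWWW F=OOGG R=GGRR B=RRBB L=BBOO
After move 2 (U'): U=WWWW F=BBGG R=OORR B=GGBB L=RROO
After move 3 (R): R=RORO U=WBWG F=BYGY D=YBYG B=WGWB
Query: B face = WGWB

Answer: W G W B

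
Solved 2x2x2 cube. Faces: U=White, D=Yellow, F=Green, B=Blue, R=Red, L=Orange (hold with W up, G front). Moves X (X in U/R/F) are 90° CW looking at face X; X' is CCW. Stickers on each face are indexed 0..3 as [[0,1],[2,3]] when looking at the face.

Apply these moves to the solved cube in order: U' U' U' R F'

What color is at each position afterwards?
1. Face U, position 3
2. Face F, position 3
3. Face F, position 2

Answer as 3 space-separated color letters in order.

Answer: R G R

Derivation:
After move 1 (U'): U=WWWW F=OOGG R=GGRR B=RRBB L=BBOO
After move 2 (U'): U=WWWW F=BBGG R=OORR B=GGBB L=RROO
After move 3 (U'): U=WWWW F=RRGG R=BBRR B=OOBB L=GGOO
After move 4 (R): R=RBRB U=WRWG F=RYGY D=YBYO B=WOWB
After move 5 (F'): F=YYRG U=WRRR R=BBYB D=GOYO L=GGOW
Query 1: U[3] = R
Query 2: F[3] = G
Query 3: F[2] = R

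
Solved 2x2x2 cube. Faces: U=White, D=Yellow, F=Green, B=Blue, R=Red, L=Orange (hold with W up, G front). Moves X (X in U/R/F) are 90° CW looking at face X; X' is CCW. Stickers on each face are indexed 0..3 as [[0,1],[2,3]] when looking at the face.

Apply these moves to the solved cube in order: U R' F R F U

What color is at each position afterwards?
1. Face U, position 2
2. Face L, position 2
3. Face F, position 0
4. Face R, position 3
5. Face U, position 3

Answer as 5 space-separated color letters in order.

Answer: Y O O R R

Derivation:
After move 1 (U): U=WWWW F=RRGG R=BBRR B=OOBB L=GGOO
After move 2 (R'): R=BRBR U=WBWO F=RWGW D=YRYG B=YOYB
After move 3 (F): F=GRWW U=WBOG R=WROR D=BBYG L=GYOR
After move 4 (R): R=OWRR U=WROW F=GBWG D=BYYY B=GOBB
After move 5 (F): F=WGGB U=WRRY R=OWWR D=ROYY L=GBOY
After move 6 (U): U=RWYR F=OWGB R=GOWR B=GBBB L=WGOY
Query 1: U[2] = Y
Query 2: L[2] = O
Query 3: F[0] = O
Query 4: R[3] = R
Query 5: U[3] = R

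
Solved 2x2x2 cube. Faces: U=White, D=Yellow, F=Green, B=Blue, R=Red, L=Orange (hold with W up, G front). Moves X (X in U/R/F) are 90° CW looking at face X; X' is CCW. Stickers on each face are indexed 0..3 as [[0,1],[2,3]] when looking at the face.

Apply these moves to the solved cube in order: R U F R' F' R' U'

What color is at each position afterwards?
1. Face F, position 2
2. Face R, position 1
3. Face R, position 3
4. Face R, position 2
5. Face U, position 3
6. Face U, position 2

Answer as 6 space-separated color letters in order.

After move 1 (R): R=RRRR U=WGWG F=GYGY D=YBYB B=WBWB
After move 2 (U): U=WWGG F=RRGY R=WBRR B=OOWB L=GYOO
After move 3 (F): F=GRYR U=WWOY R=GBGR D=RWYB L=GYOB
After move 4 (R'): R=BRGG U=WWOO F=GWYY D=RRYR B=BOWB
After move 5 (F'): F=WYGY U=WWBG R=RRRG D=YBYR L=GOOO
After move 6 (R'): R=RGRR U=WWBB F=WWGG D=YYYY B=ROBB
After move 7 (U'): U=WBWB F=GOGG R=WWRR B=RGBB L=ROOO
Query 1: F[2] = G
Query 2: R[1] = W
Query 3: R[3] = R
Query 4: R[2] = R
Query 5: U[3] = B
Query 6: U[2] = W

Answer: G W R R B W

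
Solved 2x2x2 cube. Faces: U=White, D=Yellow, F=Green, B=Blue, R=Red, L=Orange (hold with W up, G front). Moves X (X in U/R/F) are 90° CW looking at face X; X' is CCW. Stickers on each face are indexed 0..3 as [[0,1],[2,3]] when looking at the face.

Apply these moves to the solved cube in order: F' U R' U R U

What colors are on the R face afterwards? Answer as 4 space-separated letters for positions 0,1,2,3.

Answer: B G Y W

Derivation:
After move 1 (F'): F=GGGG U=WWRR R=YRYR D=OOYY L=OWOW
After move 2 (U): U=RWRW F=YRGG R=BBYR B=OWBB L=GGOW
After move 3 (R'): R=BRBY U=RBRO F=YWGW D=ORYG B=YWOB
After move 4 (U): U=RROB F=BRGW R=YWBY B=GGOB L=YWOW
After move 5 (R): R=BYYW U=RROW F=BRGG D=OOYG B=BGRB
After move 6 (U): U=ORWR F=BYGG R=BGYW B=YWRB L=BROW
Query: R face = BGYW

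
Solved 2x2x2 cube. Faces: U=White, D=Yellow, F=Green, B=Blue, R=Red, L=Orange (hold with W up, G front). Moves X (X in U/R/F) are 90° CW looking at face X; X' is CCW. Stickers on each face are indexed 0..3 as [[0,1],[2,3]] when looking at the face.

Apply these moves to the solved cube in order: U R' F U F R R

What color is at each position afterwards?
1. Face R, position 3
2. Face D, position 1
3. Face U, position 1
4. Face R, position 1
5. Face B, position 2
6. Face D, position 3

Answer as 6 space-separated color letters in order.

Answer: G W Y B W R

Derivation:
After move 1 (U): U=WWWW F=RRGG R=BBRR B=OOBB L=GGOO
After move 2 (R'): R=BRBR U=WBWO F=RWGW D=YRYG B=YOYB
After move 3 (F): F=GRWW U=WBOG R=WROR D=BBYG L=GYOR
After move 4 (U): U=OWGB F=WRWW R=YOOR B=GYYB L=GROR
After move 5 (F): F=WWWR U=OWRR R=GOBR D=OYYG L=GBOB
After move 6 (R): R=BGRO U=OWRR F=WYWG D=OYYG B=RYWB
After move 7 (R): R=RBOG U=OYRG F=WYWG D=OWYR B=RYWB
Query 1: R[3] = G
Query 2: D[1] = W
Query 3: U[1] = Y
Query 4: R[1] = B
Query 5: B[2] = W
Query 6: D[3] = R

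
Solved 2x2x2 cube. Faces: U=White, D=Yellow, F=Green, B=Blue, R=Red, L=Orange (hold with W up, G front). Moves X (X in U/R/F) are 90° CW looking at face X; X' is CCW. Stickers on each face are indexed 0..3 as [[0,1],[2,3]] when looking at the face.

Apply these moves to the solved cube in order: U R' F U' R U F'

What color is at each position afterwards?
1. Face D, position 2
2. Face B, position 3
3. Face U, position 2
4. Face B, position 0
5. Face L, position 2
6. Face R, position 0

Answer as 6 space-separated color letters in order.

Answer: Y B O Y O Y

Derivation:
After move 1 (U): U=WWWW F=RRGG R=BBRR B=OOBB L=GGOO
After move 2 (R'): R=BRBR U=WBWO F=RWGW D=YRYG B=YOYB
After move 3 (F): F=GRWW U=WBOG R=WROR D=BBYG L=GYOR
After move 4 (U'): U=BGWO F=GYWW R=GROR B=WRYB L=YOOR
After move 5 (R): R=OGRR U=BYWW F=GBWG D=BYYW B=ORGB
After move 6 (U): U=WBWY F=OGWG R=ORRR B=YOGB L=GBOR
After move 7 (F'): F=GGOW U=WBOR R=YRBR D=BRYW L=GYOW
Query 1: D[2] = Y
Query 2: B[3] = B
Query 3: U[2] = O
Query 4: B[0] = Y
Query 5: L[2] = O
Query 6: R[0] = Y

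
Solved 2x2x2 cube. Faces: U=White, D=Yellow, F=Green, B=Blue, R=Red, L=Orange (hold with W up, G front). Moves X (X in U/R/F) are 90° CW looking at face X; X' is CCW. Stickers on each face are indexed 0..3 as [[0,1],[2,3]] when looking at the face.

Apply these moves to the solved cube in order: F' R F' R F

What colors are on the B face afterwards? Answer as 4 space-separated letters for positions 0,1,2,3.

After move 1 (F'): F=GGGG U=WWRR R=YRYR D=OOYY L=OWOW
After move 2 (R): R=YYRR U=WGRG F=GOGY D=OBYB B=RBWB
After move 3 (F'): F=OYGG U=WGYR R=BYOR D=WWYB L=OGOR
After move 4 (R): R=OBRY U=WYYG F=OWGB D=WWYR B=RBGB
After move 5 (F): F=GOBW U=WYRG R=YBGY D=ROYR L=OWOW
Query: B face = RBGB

Answer: R B G B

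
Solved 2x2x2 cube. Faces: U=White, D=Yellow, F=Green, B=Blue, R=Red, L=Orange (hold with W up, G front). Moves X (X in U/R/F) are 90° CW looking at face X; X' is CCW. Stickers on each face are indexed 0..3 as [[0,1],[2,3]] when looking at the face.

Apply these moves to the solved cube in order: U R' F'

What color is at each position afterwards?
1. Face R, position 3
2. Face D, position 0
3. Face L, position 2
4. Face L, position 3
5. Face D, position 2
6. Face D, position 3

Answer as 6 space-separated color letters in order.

After move 1 (U): U=WWWW F=RRGG R=BBRR B=OOBB L=GGOO
After move 2 (R'): R=BRBR U=WBWO F=RWGW D=YRYG B=YOYB
After move 3 (F'): F=WWRG U=WBBB R=RRYR D=GOYG L=GOOW
Query 1: R[3] = R
Query 2: D[0] = G
Query 3: L[2] = O
Query 4: L[3] = W
Query 5: D[2] = Y
Query 6: D[3] = G

Answer: R G O W Y G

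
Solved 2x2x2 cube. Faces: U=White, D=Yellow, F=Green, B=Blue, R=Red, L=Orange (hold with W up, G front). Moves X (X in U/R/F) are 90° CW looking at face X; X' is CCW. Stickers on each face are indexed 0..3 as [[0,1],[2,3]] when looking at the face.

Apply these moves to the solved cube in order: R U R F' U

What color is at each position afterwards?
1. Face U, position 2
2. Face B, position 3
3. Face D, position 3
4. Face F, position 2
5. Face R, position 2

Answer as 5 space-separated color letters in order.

After move 1 (R): R=RRRR U=WGWG F=GYGY D=YBYB B=WBWB
After move 2 (U): U=WWGG F=RRGY R=WBRR B=OOWB L=GYOO
After move 3 (R): R=RWRB U=WRGY F=RBGB D=YWYO B=GOWB
After move 4 (F'): F=BBRG U=WRRR R=WWYB D=YOYO L=GYOG
After move 5 (U): U=RWRR F=WWRG R=GOYB B=GYWB L=BBOG
Query 1: U[2] = R
Query 2: B[3] = B
Query 3: D[3] = O
Query 4: F[2] = R
Query 5: R[2] = Y

Answer: R B O R Y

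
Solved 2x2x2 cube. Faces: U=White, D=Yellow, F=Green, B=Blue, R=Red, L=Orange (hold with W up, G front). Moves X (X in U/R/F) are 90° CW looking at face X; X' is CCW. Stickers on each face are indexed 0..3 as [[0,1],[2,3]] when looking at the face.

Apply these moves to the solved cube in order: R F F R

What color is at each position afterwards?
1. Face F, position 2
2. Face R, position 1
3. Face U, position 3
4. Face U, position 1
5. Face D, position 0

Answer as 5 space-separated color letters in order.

Answer: Y O G G G

Derivation:
After move 1 (R): R=RRRR U=WGWG F=GYGY D=YBYB B=WBWB
After move 2 (F): F=GGYY U=WGOO R=WRGR D=RRYB L=OYOB
After move 3 (F): F=YGYG U=WGBY R=OROR D=GWYB L=OROR
After move 4 (R): R=OORR U=WGBG F=YWYB D=GWYW B=YBGB
Query 1: F[2] = Y
Query 2: R[1] = O
Query 3: U[3] = G
Query 4: U[1] = G
Query 5: D[0] = G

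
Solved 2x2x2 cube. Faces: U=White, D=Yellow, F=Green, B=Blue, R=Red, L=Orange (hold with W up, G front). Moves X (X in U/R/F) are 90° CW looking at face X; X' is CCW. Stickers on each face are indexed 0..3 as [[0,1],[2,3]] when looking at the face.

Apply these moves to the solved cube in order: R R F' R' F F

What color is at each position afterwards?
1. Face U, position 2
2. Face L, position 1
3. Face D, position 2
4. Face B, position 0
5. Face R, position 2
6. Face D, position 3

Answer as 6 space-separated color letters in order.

Answer: B W Y W Y G

Derivation:
After move 1 (R): R=RRRR U=WGWG F=GYGY D=YBYB B=WBWB
After move 2 (R): R=RRRR U=WYWY F=GBGB D=YWYW B=GBGB
After move 3 (F'): F=BBGG U=WYRR R=WRYR D=OOYW L=OYOW
After move 4 (R'): R=RRWY U=WGRG F=BYGR D=OBYG B=WBOB
After move 5 (F): F=GBRY U=WGWY R=RRGY D=WRYG L=OOOB
After move 6 (F): F=RGYB U=WGBO R=WRYY D=GRYG L=OWOR
Query 1: U[2] = B
Query 2: L[1] = W
Query 3: D[2] = Y
Query 4: B[0] = W
Query 5: R[2] = Y
Query 6: D[3] = G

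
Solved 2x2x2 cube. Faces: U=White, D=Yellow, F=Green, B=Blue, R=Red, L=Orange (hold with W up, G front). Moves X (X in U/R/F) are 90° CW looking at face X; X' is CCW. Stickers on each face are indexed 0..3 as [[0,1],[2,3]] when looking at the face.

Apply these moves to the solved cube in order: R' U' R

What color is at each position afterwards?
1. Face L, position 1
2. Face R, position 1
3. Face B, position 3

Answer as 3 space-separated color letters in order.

Answer: B G B

Derivation:
After move 1 (R'): R=RRRR U=WBWB F=GWGW D=YGYG B=YBYB
After move 2 (U'): U=BBWW F=OOGW R=GWRR B=RRYB L=YBOO
After move 3 (R): R=RGRW U=BOWW F=OGGG D=YYYR B=WRBB
Query 1: L[1] = B
Query 2: R[1] = G
Query 3: B[3] = B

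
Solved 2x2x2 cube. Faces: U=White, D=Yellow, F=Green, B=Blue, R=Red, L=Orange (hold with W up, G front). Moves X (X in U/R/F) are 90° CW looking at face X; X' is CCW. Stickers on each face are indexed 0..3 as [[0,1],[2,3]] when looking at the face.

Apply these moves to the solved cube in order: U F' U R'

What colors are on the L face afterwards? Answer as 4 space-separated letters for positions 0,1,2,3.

After move 1 (U): U=WWWW F=RRGG R=BBRR B=OOBB L=GGOO
After move 2 (F'): F=RGRG U=WWBR R=YBYR D=GOYY L=GWOW
After move 3 (U): U=BWRW F=YBRG R=OOYR B=GWBB L=RGOW
After move 4 (R'): R=OROY U=BBRG F=YWRW D=GBYG B=YWOB
Query: L face = RGOW

Answer: R G O W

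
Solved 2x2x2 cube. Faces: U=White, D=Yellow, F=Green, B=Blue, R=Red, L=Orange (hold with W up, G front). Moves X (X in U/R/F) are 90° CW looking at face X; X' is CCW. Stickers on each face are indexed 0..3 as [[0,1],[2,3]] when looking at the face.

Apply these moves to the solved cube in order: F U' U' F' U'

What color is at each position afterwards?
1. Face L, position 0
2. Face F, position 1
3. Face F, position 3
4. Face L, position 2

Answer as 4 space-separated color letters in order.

After move 1 (F): F=GGGG U=WWOO R=WRWR D=RRYY L=OYOY
After move 2 (U'): U=WOWO F=OYGG R=GGWR B=WRBB L=BBOY
After move 3 (U'): U=OOWW F=BBGG R=OYWR B=GGBB L=WROY
After move 4 (F'): F=BGBG U=OOOW R=RYRR D=RYYY L=WWOW
After move 5 (U'): U=OWOO F=WWBG R=BGRR B=RYBB L=GGOW
Query 1: L[0] = G
Query 2: F[1] = W
Query 3: F[3] = G
Query 4: L[2] = O

Answer: G W G O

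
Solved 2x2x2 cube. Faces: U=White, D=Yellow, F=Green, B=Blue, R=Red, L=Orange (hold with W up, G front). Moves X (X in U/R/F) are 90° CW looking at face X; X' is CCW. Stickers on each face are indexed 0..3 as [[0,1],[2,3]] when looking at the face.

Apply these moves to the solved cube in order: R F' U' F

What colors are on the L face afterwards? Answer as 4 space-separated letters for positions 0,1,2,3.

Answer: W O O O

Derivation:
After move 1 (R): R=RRRR U=WGWG F=GYGY D=YBYB B=WBWB
After move 2 (F'): F=YYGG U=WGRR R=BRYR D=OOYB L=OGOW
After move 3 (U'): U=GRWR F=OGGG R=YYYR B=BRWB L=WBOW
After move 4 (F): F=GOGG U=GRWB R=WYRR D=YYYB L=WOOO
Query: L face = WOOO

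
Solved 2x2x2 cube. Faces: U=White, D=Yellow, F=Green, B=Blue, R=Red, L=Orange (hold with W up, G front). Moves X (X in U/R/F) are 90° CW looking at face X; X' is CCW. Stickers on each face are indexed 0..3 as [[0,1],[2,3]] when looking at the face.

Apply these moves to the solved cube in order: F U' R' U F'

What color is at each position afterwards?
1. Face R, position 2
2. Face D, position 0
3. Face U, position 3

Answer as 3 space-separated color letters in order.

Answer: R O G

Derivation:
After move 1 (F): F=GGGG U=WWOO R=WRWR D=RRYY L=OYOY
After move 2 (U'): U=WOWO F=OYGG R=GGWR B=WRBB L=BBOY
After move 3 (R'): R=GRGW U=WBWW F=OOGO D=RYYG B=YRRB
After move 4 (U): U=WWWB F=GRGO R=YRGW B=BBRB L=OOOY
After move 5 (F'): F=ROGG U=WWYG R=YRRW D=OYYG L=OBOW
Query 1: R[2] = R
Query 2: D[0] = O
Query 3: U[3] = G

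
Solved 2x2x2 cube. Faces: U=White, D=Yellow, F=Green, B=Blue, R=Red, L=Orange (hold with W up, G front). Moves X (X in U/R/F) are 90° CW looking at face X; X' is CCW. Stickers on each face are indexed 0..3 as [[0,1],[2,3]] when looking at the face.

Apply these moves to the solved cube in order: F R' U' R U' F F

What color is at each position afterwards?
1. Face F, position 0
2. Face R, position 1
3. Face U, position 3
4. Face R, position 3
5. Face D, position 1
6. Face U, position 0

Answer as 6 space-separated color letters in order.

Answer: G G R W B Y

Derivation:
After move 1 (F): F=GGGG U=WWOO R=WRWR D=RRYY L=OYOY
After move 2 (R'): R=RRWW U=WBOB F=GWGO D=RGYG B=YBRB
After move 3 (U'): U=BBWO F=OYGO R=GWWW B=RRRB L=YBOY
After move 4 (R): R=WGWW U=BYWO F=OGGG D=RRYR B=ORBB
After move 5 (U'): U=YOBW F=YBGG R=OGWW B=WGBB L=OROY
After move 6 (F): F=GYGB U=YOYR R=BGWW D=WOYR L=OROR
After move 7 (F): F=GGBY U=YORR R=YGRW D=WBYR L=OWOO
Query 1: F[0] = G
Query 2: R[1] = G
Query 3: U[3] = R
Query 4: R[3] = W
Query 5: D[1] = B
Query 6: U[0] = Y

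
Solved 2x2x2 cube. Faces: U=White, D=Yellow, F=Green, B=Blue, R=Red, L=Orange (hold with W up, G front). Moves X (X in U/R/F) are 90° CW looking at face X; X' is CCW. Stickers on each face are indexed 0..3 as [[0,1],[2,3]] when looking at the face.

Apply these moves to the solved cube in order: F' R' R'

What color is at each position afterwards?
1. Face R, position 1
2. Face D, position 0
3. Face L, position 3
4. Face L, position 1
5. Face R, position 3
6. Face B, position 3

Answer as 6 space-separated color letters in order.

After move 1 (F'): F=GGGG U=WWRR R=YRYR D=OOYY L=OWOW
After move 2 (R'): R=RRYY U=WBRB F=GWGR D=OGYG B=YBOB
After move 3 (R'): R=RYRY U=WORY F=GBGB D=OWYR B=GBGB
Query 1: R[1] = Y
Query 2: D[0] = O
Query 3: L[3] = W
Query 4: L[1] = W
Query 5: R[3] = Y
Query 6: B[3] = B

Answer: Y O W W Y B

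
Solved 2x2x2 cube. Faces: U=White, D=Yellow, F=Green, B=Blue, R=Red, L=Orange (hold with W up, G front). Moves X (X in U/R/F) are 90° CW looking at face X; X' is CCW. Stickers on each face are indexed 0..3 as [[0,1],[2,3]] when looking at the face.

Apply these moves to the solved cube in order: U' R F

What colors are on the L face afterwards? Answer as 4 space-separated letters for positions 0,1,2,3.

After move 1 (U'): U=WWWW F=OOGG R=GGRR B=RRBB L=BBOO
After move 2 (R): R=RGRG U=WOWG F=OYGY D=YBYR B=WRWB
After move 3 (F): F=GOYY U=WOOB R=WGGG D=RRYR L=BYOB
Query: L face = BYOB

Answer: B Y O B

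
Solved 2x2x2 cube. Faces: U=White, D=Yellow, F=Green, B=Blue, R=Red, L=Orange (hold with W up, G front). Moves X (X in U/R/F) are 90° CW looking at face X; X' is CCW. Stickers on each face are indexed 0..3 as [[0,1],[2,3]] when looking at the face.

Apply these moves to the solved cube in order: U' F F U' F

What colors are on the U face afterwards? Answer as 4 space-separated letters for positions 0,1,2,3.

After move 1 (U'): U=WWWW F=OOGG R=GGRR B=RRBB L=BBOO
After move 2 (F): F=GOGO U=WWOB R=WGWR D=RGYY L=BYOY
After move 3 (F): F=GGOO U=WWYY R=OGBR D=WWYY L=BROG
After move 4 (U'): U=WYWY F=BROO R=GGBR B=OGBB L=RROG
After move 5 (F): F=OBOR U=WYGR R=WGYR D=BGYY L=RWOW
Query: U face = WYGR

Answer: W Y G R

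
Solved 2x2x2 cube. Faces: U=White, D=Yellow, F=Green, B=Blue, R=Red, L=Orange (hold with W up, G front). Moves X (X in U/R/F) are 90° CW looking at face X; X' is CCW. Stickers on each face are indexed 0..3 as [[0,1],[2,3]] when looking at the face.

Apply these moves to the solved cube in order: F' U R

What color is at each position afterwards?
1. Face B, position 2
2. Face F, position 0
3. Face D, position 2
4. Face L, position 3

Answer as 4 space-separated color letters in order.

After move 1 (F'): F=GGGG U=WWRR R=YRYR D=OOYY L=OWOW
After move 2 (U): U=RWRW F=YRGG R=BBYR B=OWBB L=GGOW
After move 3 (R): R=YBRB U=RRRG F=YOGY D=OBYO B=WWWB
Query 1: B[2] = W
Query 2: F[0] = Y
Query 3: D[2] = Y
Query 4: L[3] = W

Answer: W Y Y W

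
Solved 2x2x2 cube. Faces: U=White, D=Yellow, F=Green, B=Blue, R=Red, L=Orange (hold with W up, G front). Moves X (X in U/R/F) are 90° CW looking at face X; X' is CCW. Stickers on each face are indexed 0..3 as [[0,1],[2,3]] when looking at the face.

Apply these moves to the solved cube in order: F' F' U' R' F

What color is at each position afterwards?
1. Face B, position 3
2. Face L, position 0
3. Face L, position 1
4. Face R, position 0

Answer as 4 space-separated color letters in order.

Answer: B B W W

Derivation:
After move 1 (F'): F=GGGG U=WWRR R=YRYR D=OOYY L=OWOW
After move 2 (F'): F=GGGG U=WWYY R=OROR D=WWYY L=OROR
After move 3 (U'): U=WYWY F=ORGG R=GGOR B=ORBB L=BBOR
After move 4 (R'): R=GRGO U=WBWO F=OYGY D=WRYG B=YRWB
After move 5 (F): F=GOYY U=WBRB R=WROO D=GGYG L=BWOR
Query 1: B[3] = B
Query 2: L[0] = B
Query 3: L[1] = W
Query 4: R[0] = W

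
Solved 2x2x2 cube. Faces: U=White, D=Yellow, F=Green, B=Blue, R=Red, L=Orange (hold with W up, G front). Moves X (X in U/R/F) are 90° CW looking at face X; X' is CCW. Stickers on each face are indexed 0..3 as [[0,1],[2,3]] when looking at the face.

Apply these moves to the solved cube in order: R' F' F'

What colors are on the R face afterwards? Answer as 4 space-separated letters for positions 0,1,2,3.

Answer: O R O R

Derivation:
After move 1 (R'): R=RRRR U=WBWB F=GWGW D=YGYG B=YBYB
After move 2 (F'): F=WWGG U=WBRR R=GRYR D=OOYG L=OBOW
After move 3 (F'): F=WGWG U=WBGY R=OROR D=BWYG L=OROR
Query: R face = OROR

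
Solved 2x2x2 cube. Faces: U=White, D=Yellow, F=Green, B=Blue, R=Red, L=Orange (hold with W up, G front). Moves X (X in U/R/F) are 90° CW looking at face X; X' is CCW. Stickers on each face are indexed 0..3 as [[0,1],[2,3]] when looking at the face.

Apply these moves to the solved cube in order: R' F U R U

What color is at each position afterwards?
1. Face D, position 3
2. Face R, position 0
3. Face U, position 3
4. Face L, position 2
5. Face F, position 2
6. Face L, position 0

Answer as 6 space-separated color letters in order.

After move 1 (R'): R=RRRR U=WBWB F=GWGW D=YGYG B=YBYB
After move 2 (F): F=GGWW U=WBOO R=WRBR D=RRYG L=OYOG
After move 3 (U): U=OWOB F=WRWW R=YBBR B=OYYB L=GGOG
After move 4 (R): R=BYRB U=OROW F=WRWG D=RYYO B=BYWB
After move 5 (U): U=OOWR F=BYWG R=BYRB B=GGWB L=WROG
Query 1: D[3] = O
Query 2: R[0] = B
Query 3: U[3] = R
Query 4: L[2] = O
Query 5: F[2] = W
Query 6: L[0] = W

Answer: O B R O W W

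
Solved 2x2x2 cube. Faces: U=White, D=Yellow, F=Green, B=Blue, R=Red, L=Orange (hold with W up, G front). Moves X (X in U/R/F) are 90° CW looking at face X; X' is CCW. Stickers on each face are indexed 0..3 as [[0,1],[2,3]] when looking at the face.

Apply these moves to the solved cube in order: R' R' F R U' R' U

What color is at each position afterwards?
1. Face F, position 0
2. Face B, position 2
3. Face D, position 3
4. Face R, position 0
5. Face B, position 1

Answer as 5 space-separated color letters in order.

Answer: R G W G B

Derivation:
After move 1 (R'): R=RRRR U=WBWB F=GWGW D=YGYG B=YBYB
After move 2 (R'): R=RRRR U=WYWY F=GBGB D=YWYW B=GBGB
After move 3 (F): F=GGBB U=WYOO R=WRYR D=RRYW L=OYOW
After move 4 (R): R=YWRR U=WGOB F=GRBW D=RGYG B=OBYB
After move 5 (U'): U=GBWO F=OYBW R=GRRR B=YWYB L=OBOW
After move 6 (R'): R=RRGR U=GYWY F=OBBO D=RYYW B=GWGB
After move 7 (U): U=WGYY F=RRBO R=GWGR B=OBGB L=OBOW
Query 1: F[0] = R
Query 2: B[2] = G
Query 3: D[3] = W
Query 4: R[0] = G
Query 5: B[1] = B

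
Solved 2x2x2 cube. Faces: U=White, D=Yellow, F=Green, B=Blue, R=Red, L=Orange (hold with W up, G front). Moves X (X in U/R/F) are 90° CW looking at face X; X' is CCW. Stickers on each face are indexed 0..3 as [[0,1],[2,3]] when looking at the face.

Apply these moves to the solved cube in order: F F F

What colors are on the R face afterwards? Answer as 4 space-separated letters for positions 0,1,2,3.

After move 1 (F): F=GGGG U=WWOO R=WRWR D=RRYY L=OYOY
After move 2 (F): F=GGGG U=WWYY R=OROR D=WWYY L=OROR
After move 3 (F): F=GGGG U=WWRR R=YRYR D=OOYY L=OWOW
Query: R face = YRYR

Answer: Y R Y R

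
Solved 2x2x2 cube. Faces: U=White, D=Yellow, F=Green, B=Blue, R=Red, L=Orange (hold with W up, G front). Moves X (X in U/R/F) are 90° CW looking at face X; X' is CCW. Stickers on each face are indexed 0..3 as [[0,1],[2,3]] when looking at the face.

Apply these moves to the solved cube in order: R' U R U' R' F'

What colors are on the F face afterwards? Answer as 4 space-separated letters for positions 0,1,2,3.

After move 1 (R'): R=RRRR U=WBWB F=GWGW D=YGYG B=YBYB
After move 2 (U): U=WWBB F=RRGW R=YBRR B=OOYB L=GWOO
After move 3 (R): R=RYRB U=WRBW F=RGGG D=YYYO B=BOWB
After move 4 (U'): U=RWWB F=GWGG R=RGRB B=RYWB L=BOOO
After move 5 (R'): R=GBRR U=RWWR F=GWGB D=YWYG B=OYYB
After move 6 (F'): F=WBGG U=RWGR R=WBYR D=OOYG L=BROW
Query: F face = WBGG

Answer: W B G G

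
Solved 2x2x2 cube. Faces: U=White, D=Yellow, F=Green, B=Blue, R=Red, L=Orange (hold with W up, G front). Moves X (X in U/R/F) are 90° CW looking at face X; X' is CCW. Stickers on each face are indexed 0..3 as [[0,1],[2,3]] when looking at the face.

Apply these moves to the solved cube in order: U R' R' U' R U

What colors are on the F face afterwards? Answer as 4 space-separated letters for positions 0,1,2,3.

Answer: B R G W

Derivation:
After move 1 (U): U=WWWW F=RRGG R=BBRR B=OOBB L=GGOO
After move 2 (R'): R=BRBR U=WBWO F=RWGW D=YRYG B=YOYB
After move 3 (R'): R=RRBB U=WYWY F=RBGO D=YWYW B=GORB
After move 4 (U'): U=YYWW F=GGGO R=RBBB B=RRRB L=GOOO
After move 5 (R): R=BRBB U=YGWO F=GWGW D=YRYR B=WRYB
After move 6 (U): U=WYOG F=BRGW R=WRBB B=GOYB L=GWOO
Query: F face = BRGW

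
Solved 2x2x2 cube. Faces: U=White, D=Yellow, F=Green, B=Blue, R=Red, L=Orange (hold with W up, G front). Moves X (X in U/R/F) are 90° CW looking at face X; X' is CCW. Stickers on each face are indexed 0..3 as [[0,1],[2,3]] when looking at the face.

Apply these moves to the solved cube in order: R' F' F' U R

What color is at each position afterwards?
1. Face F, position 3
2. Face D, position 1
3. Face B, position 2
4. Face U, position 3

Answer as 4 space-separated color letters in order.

Answer: G Y W G

Derivation:
After move 1 (R'): R=RRRR U=WBWB F=GWGW D=YGYG B=YBYB
After move 2 (F'): F=WWGG U=WBRR R=GRYR D=OOYG L=OBOW
After move 3 (F'): F=WGWG U=WBGY R=OROR D=BWYG L=OROR
After move 4 (U): U=GWYB F=ORWG R=YBOR B=ORYB L=WGOR
After move 5 (R): R=OYRB U=GRYG F=OWWG D=BYYO B=BRWB
Query 1: F[3] = G
Query 2: D[1] = Y
Query 3: B[2] = W
Query 4: U[3] = G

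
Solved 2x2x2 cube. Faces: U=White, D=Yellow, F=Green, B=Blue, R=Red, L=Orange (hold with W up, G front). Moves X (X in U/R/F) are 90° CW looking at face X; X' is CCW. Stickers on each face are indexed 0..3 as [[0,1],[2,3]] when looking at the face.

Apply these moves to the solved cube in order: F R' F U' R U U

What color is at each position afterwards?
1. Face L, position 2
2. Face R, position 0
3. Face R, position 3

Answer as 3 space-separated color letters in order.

After move 1 (F): F=GGGG U=WWOO R=WRWR D=RRYY L=OYOY
After move 2 (R'): R=RRWW U=WBOB F=GWGO D=RGYG B=YBRB
After move 3 (F): F=GGOW U=WBYY R=ORBW D=WRYG L=OROG
After move 4 (U'): U=BYWY F=OROW R=GGBW B=ORRB L=YBOG
After move 5 (R): R=BGWG U=BRWW F=OROG D=WRYO B=YRYB
After move 6 (U): U=WBWR F=BGOG R=YRWG B=YBYB L=OROG
After move 7 (U): U=WWRB F=YROG R=YBWG B=ORYB L=BGOG
Query 1: L[2] = O
Query 2: R[0] = Y
Query 3: R[3] = G

Answer: O Y G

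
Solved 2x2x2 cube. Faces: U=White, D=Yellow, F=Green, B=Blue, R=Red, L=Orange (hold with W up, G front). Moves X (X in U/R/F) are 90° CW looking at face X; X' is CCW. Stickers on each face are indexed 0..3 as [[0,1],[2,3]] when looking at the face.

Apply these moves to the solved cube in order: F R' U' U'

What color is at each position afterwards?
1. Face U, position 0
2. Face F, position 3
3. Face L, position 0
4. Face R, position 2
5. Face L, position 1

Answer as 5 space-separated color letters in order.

After move 1 (F): F=GGGG U=WWOO R=WRWR D=RRYY L=OYOY
After move 2 (R'): R=RRWW U=WBOB F=GWGO D=RGYG B=YBRB
After move 3 (U'): U=BBWO F=OYGO R=GWWW B=RRRB L=YBOY
After move 4 (U'): U=BOBW F=YBGO R=OYWW B=GWRB L=RROY
Query 1: U[0] = B
Query 2: F[3] = O
Query 3: L[0] = R
Query 4: R[2] = W
Query 5: L[1] = R

Answer: B O R W R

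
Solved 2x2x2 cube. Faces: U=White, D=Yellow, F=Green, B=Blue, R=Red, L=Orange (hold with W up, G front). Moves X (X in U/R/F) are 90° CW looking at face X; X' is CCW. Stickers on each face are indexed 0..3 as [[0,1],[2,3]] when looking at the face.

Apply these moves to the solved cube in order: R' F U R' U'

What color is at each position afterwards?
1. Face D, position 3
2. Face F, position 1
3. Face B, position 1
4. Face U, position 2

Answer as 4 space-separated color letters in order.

After move 1 (R'): R=RRRR U=WBWB F=GWGW D=YGYG B=YBYB
After move 2 (F): F=GGWW U=WBOO R=WRBR D=RRYG L=OYOG
After move 3 (U): U=OWOB F=WRWW R=YBBR B=OYYB L=GGOG
After move 4 (R'): R=BRYB U=OYOO F=WWWB D=RRYW B=GYRB
After move 5 (U'): U=YOOO F=GGWB R=WWYB B=BRRB L=GYOG
Query 1: D[3] = W
Query 2: F[1] = G
Query 3: B[1] = R
Query 4: U[2] = O

Answer: W G R O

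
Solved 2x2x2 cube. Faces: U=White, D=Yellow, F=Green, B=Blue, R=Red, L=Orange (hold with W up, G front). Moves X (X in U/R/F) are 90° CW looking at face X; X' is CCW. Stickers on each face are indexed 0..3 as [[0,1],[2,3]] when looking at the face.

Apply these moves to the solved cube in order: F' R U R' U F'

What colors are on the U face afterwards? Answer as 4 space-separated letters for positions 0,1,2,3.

After move 1 (F'): F=GGGG U=WWRR R=YRYR D=OOYY L=OWOW
After move 2 (R): R=YYRR U=WGRG F=GOGY D=OBYB B=RBWB
After move 3 (U): U=RWGG F=YYGY R=RBRR B=OWWB L=GOOW
After move 4 (R'): R=BRRR U=RWGO F=YWGG D=OYYY B=BWBB
After move 5 (U): U=GROW F=BRGG R=BWRR B=GOBB L=YWOW
After move 6 (F'): F=RGBG U=GRBR R=YWOR D=WWYY L=YWOO
Query: U face = GRBR

Answer: G R B R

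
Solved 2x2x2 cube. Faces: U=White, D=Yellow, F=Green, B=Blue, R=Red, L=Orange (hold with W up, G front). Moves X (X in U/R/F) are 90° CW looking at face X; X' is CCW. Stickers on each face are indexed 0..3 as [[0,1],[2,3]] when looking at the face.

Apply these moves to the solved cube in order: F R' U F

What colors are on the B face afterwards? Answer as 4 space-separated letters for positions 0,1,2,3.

After move 1 (F): F=GGGG U=WWOO R=WRWR D=RRYY L=OYOY
After move 2 (R'): R=RRWW U=WBOB F=GWGO D=RGYG B=YBRB
After move 3 (U): U=OWBB F=RRGO R=YBWW B=OYRB L=GWOY
After move 4 (F): F=GROR U=OWYW R=BBBW D=WYYG L=GROG
Query: B face = OYRB

Answer: O Y R B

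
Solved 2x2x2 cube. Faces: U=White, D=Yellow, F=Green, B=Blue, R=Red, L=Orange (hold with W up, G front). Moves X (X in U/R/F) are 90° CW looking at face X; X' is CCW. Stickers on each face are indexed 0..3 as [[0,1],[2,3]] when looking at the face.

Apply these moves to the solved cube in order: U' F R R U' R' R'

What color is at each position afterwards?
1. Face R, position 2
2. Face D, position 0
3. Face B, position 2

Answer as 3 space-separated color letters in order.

Answer: B R Y

Derivation:
After move 1 (U'): U=WWWW F=OOGG R=GGRR B=RRBB L=BBOO
After move 2 (F): F=GOGO U=WWOB R=WGWR D=RGYY L=BYOY
After move 3 (R): R=WWRG U=WOOO F=GGGY D=RBYR B=BRWB
After move 4 (R): R=RWGW U=WGOY F=GBGR D=RWYB B=OROB
After move 5 (U'): U=GYWO F=BYGR R=GBGW B=RWOB L=OROY
After move 6 (R'): R=BWGG U=GOWR F=BYGO D=RYYR B=BWWB
After move 7 (R'): R=WGBG U=GWWB F=BOGR D=RYYO B=RWYB
Query 1: R[2] = B
Query 2: D[0] = R
Query 3: B[2] = Y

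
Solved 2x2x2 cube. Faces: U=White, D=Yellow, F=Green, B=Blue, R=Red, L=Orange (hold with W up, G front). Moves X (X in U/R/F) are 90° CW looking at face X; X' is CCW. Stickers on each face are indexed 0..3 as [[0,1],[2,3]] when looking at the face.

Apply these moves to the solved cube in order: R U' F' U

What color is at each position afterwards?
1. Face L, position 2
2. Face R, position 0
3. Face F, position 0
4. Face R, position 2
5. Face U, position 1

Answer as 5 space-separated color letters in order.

Answer: O R B Y G

Derivation:
After move 1 (R): R=RRRR U=WGWG F=GYGY D=YBYB B=WBWB
After move 2 (U'): U=GGWW F=OOGY R=GYRR B=RRWB L=WBOO
After move 3 (F'): F=OYOG U=GGGR R=BYYR D=BOYB L=WWOW
After move 4 (U): U=GGRG F=BYOG R=RRYR B=WWWB L=OYOW
Query 1: L[2] = O
Query 2: R[0] = R
Query 3: F[0] = B
Query 4: R[2] = Y
Query 5: U[1] = G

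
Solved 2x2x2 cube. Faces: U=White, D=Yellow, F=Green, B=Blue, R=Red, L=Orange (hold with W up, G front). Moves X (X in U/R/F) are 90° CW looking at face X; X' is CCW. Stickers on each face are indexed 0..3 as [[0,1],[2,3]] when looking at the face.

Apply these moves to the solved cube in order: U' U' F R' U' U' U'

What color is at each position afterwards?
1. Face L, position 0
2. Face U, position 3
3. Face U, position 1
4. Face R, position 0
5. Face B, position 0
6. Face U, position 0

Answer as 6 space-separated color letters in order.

After move 1 (U'): U=WWWW F=OOGG R=GGRR B=RRBB L=BBOO
After move 2 (U'): U=WWWW F=BBGG R=OORR B=GGBB L=RROO
After move 3 (F): F=GBGB U=WWOR R=WOWR D=ROYY L=RYOY
After move 4 (R'): R=ORWW U=WBOG F=GWGR D=RBYB B=YGOB
After move 5 (U'): U=BGWO F=RYGR R=GWWW B=OROB L=YGOY
After move 6 (U'): U=GOBW F=YGGR R=RYWW B=GWOB L=OROY
After move 7 (U'): U=OWGB F=ORGR R=YGWW B=RYOB L=GWOY
Query 1: L[0] = G
Query 2: U[3] = B
Query 3: U[1] = W
Query 4: R[0] = Y
Query 5: B[0] = R
Query 6: U[0] = O

Answer: G B W Y R O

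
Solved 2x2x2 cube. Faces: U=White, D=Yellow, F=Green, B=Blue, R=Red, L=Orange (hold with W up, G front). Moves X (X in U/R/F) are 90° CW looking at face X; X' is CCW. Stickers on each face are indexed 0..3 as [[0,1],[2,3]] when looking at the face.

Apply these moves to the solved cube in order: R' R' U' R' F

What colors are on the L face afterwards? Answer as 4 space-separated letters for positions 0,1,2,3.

After move 1 (R'): R=RRRR U=WBWB F=GWGW D=YGYG B=YBYB
After move 2 (R'): R=RRRR U=WYWY F=GBGB D=YWYW B=GBGB
After move 3 (U'): U=YYWW F=OOGB R=GBRR B=RRGB L=GBOO
After move 4 (R'): R=BRGR U=YGWR F=OYGW D=YOYB B=WRWB
After move 5 (F): F=GOWY U=YGOB R=WRRR D=GBYB L=GYOO
Query: L face = GYOO

Answer: G Y O O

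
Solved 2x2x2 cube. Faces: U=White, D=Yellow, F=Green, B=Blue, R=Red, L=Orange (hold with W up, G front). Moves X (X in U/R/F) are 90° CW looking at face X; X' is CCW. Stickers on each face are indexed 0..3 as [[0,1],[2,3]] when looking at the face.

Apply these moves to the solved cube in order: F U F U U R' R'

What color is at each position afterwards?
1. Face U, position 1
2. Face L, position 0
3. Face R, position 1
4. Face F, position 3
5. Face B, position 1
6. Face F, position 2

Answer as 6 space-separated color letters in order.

Answer: B O W G W G

Derivation:
After move 1 (F): F=GGGG U=WWOO R=WRWR D=RRYY L=OYOY
After move 2 (U): U=OWOW F=WRGG R=BBWR B=OYBB L=GGOY
After move 3 (F): F=GWGR U=OWYG R=OBWR D=WBYY L=GROR
After move 4 (U): U=YOGW F=OBGR R=OYWR B=GRBB L=GWOR
After move 5 (U): U=GYWO F=OYGR R=GRWR B=GWBB L=OBOR
After move 6 (R'): R=RRGW U=GBWG F=OYGO D=WYYR B=YWBB
After move 7 (R'): R=RWRG U=GBWY F=OBGG D=WYYO B=RWYB
Query 1: U[1] = B
Query 2: L[0] = O
Query 3: R[1] = W
Query 4: F[3] = G
Query 5: B[1] = W
Query 6: F[2] = G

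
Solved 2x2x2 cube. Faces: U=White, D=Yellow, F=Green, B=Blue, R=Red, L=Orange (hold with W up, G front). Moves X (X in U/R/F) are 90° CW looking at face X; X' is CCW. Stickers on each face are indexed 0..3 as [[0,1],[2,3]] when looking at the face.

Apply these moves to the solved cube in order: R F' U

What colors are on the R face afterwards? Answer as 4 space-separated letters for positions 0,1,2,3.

After move 1 (R): R=RRRR U=WGWG F=GYGY D=YBYB B=WBWB
After move 2 (F'): F=YYGG U=WGRR R=BRYR D=OOYB L=OGOW
After move 3 (U): U=RWRG F=BRGG R=WBYR B=OGWB L=YYOW
Query: R face = WBYR

Answer: W B Y R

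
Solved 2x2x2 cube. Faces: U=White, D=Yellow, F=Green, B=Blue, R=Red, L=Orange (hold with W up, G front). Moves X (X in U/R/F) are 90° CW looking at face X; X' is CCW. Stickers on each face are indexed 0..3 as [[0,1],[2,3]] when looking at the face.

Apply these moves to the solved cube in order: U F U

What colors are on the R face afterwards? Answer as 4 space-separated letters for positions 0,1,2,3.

After move 1 (U): U=WWWW F=RRGG R=BBRR B=OOBB L=GGOO
After move 2 (F): F=GRGR U=WWOG R=WBWR D=RBYY L=GYOY
After move 3 (U): U=OWGW F=WBGR R=OOWR B=GYBB L=GROY
Query: R face = OOWR

Answer: O O W R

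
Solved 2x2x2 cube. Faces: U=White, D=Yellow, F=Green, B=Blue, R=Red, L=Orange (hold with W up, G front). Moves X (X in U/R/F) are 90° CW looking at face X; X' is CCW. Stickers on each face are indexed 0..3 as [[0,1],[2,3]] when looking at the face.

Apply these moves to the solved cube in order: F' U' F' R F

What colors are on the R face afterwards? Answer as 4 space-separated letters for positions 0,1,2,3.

Answer: G O G G

Derivation:
After move 1 (F'): F=GGGG U=WWRR R=YRYR D=OOYY L=OWOW
After move 2 (U'): U=WRWR F=OWGG R=GGYR B=YRBB L=BBOW
After move 3 (F'): F=WGOG U=WRGY R=OGOR D=BWYY L=BROW
After move 4 (R): R=OORG U=WGGG F=WWOY D=BBYY B=YRRB
After move 5 (F): F=OWYW U=WGWR R=GOGG D=ROYY L=BBOB
Query: R face = GOGG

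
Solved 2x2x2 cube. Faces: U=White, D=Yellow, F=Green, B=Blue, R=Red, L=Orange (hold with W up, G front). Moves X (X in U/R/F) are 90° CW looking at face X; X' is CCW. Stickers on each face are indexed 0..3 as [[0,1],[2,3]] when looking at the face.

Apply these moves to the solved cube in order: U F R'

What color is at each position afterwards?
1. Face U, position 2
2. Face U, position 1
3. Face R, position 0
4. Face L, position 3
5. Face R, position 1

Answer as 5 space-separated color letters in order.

Answer: O B B Y R

Derivation:
After move 1 (U): U=WWWW F=RRGG R=BBRR B=OOBB L=GGOO
After move 2 (F): F=GRGR U=WWOG R=WBWR D=RBYY L=GYOY
After move 3 (R'): R=BRWW U=WBOO F=GWGG D=RRYR B=YOBB
Query 1: U[2] = O
Query 2: U[1] = B
Query 3: R[0] = B
Query 4: L[3] = Y
Query 5: R[1] = R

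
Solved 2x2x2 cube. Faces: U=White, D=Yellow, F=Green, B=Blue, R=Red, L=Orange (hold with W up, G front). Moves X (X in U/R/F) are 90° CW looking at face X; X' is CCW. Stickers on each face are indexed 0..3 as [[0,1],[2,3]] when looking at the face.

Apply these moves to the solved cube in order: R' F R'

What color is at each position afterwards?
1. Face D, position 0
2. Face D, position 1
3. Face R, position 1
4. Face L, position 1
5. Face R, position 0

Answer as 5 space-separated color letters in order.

After move 1 (R'): R=RRRR U=WBWB F=GWGW D=YGYG B=YBYB
After move 2 (F): F=GGWW U=WBOO R=WRBR D=RRYG L=OYOG
After move 3 (R'): R=RRWB U=WYOY F=GBWO D=RGYW B=GBRB
Query 1: D[0] = R
Query 2: D[1] = G
Query 3: R[1] = R
Query 4: L[1] = Y
Query 5: R[0] = R

Answer: R G R Y R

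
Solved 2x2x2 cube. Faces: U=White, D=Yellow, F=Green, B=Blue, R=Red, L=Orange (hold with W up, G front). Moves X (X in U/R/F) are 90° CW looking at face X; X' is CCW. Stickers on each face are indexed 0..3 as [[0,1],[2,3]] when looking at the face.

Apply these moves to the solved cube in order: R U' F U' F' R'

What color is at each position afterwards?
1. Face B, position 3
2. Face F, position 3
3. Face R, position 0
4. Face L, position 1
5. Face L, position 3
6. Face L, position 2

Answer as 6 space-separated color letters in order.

Answer: B W O O G O

Derivation:
After move 1 (R): R=RRRR U=WGWG F=GYGY D=YBYB B=WBWB
After move 2 (U'): U=GGWW F=OOGY R=GYRR B=RRWB L=WBOO
After move 3 (F): F=GOYO U=GGOB R=WYWR D=RGYB L=WYOB
After move 4 (U'): U=GBGO F=WYYO R=GOWR B=WYWB L=RROB
After move 5 (F'): F=YOWY U=GBGW R=GORR D=RBYB L=ROOG
After move 6 (R'): R=ORGR U=GWGW F=YBWW D=ROYY B=BYBB
Query 1: B[3] = B
Query 2: F[3] = W
Query 3: R[0] = O
Query 4: L[1] = O
Query 5: L[3] = G
Query 6: L[2] = O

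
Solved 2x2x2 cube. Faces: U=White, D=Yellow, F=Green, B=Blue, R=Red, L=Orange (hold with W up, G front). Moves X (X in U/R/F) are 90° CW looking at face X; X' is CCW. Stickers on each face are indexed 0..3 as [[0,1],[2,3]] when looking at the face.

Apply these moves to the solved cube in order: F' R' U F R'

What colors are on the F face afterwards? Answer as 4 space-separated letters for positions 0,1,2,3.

After move 1 (F'): F=GGGG U=WWRR R=YRYR D=OOYY L=OWOW
After move 2 (R'): R=RRYY U=WBRB F=GWGR D=OGYG B=YBOB
After move 3 (U): U=RWBB F=RRGR R=YBYY B=OWOB L=GWOW
After move 4 (F): F=GRRR U=RWWW R=BBBY D=YYYG L=GOOG
After move 5 (R'): R=BYBB U=ROWO F=GWRW D=YRYR B=GWYB
Query: F face = GWRW

Answer: G W R W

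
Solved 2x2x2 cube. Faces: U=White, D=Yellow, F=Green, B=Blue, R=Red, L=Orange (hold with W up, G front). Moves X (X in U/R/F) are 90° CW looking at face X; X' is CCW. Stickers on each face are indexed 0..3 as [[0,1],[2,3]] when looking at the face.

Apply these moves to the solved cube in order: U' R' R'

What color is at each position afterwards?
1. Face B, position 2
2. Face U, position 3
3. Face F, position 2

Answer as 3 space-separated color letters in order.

After move 1 (U'): U=WWWW F=OOGG R=GGRR B=RRBB L=BBOO
After move 2 (R'): R=GRGR U=WBWR F=OWGW D=YOYG B=YRYB
After move 3 (R'): R=RRGG U=WYWY F=OBGR D=YWYW B=GROB
Query 1: B[2] = O
Query 2: U[3] = Y
Query 3: F[2] = G

Answer: O Y G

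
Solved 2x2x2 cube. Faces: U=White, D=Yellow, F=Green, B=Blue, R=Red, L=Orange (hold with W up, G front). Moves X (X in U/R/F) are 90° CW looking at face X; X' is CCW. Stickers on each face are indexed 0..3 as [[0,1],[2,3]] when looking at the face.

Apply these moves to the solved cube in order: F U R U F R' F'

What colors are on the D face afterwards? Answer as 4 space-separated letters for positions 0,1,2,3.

Answer: R B Y B

Derivation:
After move 1 (F): F=GGGG U=WWOO R=WRWR D=RRYY L=OYOY
After move 2 (U): U=OWOW F=WRGG R=BBWR B=OYBB L=GGOY
After move 3 (R): R=WBRB U=OROG F=WRGY D=RBYO B=WYWB
After move 4 (U): U=OOGR F=WBGY R=WYRB B=GGWB L=WROY
After move 5 (F): F=GWYB U=OOYR R=GYRB D=RWYO L=WROB
After move 6 (R'): R=YBGR U=OWYG F=GOYR D=RWYB B=OGWB
After move 7 (F'): F=ORGY U=OWYG R=WBRR D=RBYB L=WGOY
Query: D face = RBYB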